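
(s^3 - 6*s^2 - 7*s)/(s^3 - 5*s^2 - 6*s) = (s - 7)/(s - 6)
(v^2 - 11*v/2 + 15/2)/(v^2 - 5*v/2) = (v - 3)/v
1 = 1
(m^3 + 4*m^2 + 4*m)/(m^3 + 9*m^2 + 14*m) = (m + 2)/(m + 7)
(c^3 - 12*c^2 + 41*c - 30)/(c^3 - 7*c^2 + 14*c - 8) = (c^2 - 11*c + 30)/(c^2 - 6*c + 8)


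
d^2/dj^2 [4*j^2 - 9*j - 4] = 8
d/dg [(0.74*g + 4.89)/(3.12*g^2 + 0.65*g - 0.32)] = (2.3088*g^2 + 0.481*g - (0.74*g + 4.89)*(6.24*g + 0.65) - 0.2368)/(3.12*g^2 + 0.65*g - 0.32)^2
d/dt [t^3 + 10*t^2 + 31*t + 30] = 3*t^2 + 20*t + 31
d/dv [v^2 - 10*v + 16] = 2*v - 10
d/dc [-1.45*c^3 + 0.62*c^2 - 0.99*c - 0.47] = -4.35*c^2 + 1.24*c - 0.99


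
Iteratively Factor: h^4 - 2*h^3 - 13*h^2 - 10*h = (h + 2)*(h^3 - 4*h^2 - 5*h) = (h + 1)*(h + 2)*(h^2 - 5*h) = h*(h + 1)*(h + 2)*(h - 5)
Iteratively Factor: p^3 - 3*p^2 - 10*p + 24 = (p - 2)*(p^2 - p - 12) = (p - 2)*(p + 3)*(p - 4)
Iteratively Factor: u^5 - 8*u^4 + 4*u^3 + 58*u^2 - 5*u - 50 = (u - 5)*(u^4 - 3*u^3 - 11*u^2 + 3*u + 10) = (u - 5)*(u + 1)*(u^3 - 4*u^2 - 7*u + 10) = (u - 5)^2*(u + 1)*(u^2 + u - 2) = (u - 5)^2*(u + 1)*(u + 2)*(u - 1)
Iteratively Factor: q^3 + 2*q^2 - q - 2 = (q + 2)*(q^2 - 1) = (q + 1)*(q + 2)*(q - 1)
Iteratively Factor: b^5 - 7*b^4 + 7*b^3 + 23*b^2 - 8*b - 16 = (b + 1)*(b^4 - 8*b^3 + 15*b^2 + 8*b - 16) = (b + 1)^2*(b^3 - 9*b^2 + 24*b - 16) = (b - 4)*(b + 1)^2*(b^2 - 5*b + 4) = (b - 4)^2*(b + 1)^2*(b - 1)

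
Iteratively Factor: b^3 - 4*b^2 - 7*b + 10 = (b - 1)*(b^2 - 3*b - 10) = (b - 1)*(b + 2)*(b - 5)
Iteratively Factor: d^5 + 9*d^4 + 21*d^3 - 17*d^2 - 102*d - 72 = (d + 3)*(d^4 + 6*d^3 + 3*d^2 - 26*d - 24) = (d - 2)*(d + 3)*(d^3 + 8*d^2 + 19*d + 12) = (d - 2)*(d + 1)*(d + 3)*(d^2 + 7*d + 12) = (d - 2)*(d + 1)*(d + 3)*(d + 4)*(d + 3)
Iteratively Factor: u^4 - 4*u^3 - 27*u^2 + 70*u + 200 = (u - 5)*(u^3 + u^2 - 22*u - 40) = (u - 5)^2*(u^2 + 6*u + 8) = (u - 5)^2*(u + 4)*(u + 2)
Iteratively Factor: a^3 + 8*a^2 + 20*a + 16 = (a + 2)*(a^2 + 6*a + 8) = (a + 2)*(a + 4)*(a + 2)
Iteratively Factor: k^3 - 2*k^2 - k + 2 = (k - 1)*(k^2 - k - 2) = (k - 1)*(k + 1)*(k - 2)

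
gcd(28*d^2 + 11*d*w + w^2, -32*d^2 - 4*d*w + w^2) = 4*d + w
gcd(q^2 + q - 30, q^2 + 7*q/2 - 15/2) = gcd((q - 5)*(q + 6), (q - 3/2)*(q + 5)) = 1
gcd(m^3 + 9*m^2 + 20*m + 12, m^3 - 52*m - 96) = m^2 + 8*m + 12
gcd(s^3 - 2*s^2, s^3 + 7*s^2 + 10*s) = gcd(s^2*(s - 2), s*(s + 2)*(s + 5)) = s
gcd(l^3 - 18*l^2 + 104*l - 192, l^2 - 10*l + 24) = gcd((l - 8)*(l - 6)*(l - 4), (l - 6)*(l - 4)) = l^2 - 10*l + 24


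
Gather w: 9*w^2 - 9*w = 9*w^2 - 9*w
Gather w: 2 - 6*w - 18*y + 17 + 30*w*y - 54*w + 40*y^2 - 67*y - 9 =w*(30*y - 60) + 40*y^2 - 85*y + 10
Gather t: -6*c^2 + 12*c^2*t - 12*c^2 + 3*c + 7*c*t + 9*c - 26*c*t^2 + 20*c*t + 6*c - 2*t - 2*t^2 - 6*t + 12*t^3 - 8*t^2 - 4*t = -18*c^2 + 18*c + 12*t^3 + t^2*(-26*c - 10) + t*(12*c^2 + 27*c - 12)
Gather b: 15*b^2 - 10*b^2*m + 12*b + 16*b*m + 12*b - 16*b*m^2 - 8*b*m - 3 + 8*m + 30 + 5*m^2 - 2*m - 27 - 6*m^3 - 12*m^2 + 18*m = b^2*(15 - 10*m) + b*(-16*m^2 + 8*m + 24) - 6*m^3 - 7*m^2 + 24*m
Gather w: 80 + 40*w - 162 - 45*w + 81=-5*w - 1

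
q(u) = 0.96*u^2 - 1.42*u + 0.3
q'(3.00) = 4.34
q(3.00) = 4.68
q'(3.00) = 4.34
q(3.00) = 4.68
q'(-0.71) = -2.78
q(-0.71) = 1.79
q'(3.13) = 4.59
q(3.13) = 5.26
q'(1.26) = 1.00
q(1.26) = 0.03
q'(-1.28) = -3.88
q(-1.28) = 3.69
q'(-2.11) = -5.47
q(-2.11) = 7.57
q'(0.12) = -1.19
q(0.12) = 0.14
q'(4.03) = 6.32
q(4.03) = 10.17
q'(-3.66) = -8.45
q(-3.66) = 18.36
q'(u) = 1.92*u - 1.42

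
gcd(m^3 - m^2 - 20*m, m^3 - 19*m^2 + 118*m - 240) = m - 5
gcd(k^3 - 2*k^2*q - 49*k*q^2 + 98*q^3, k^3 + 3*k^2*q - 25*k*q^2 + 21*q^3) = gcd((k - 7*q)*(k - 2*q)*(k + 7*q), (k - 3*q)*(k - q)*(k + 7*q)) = k + 7*q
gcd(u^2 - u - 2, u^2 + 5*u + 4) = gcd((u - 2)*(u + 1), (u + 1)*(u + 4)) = u + 1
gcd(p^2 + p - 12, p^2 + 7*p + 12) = p + 4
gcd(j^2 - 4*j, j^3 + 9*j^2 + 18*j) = j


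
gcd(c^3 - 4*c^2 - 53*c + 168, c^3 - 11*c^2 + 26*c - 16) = c - 8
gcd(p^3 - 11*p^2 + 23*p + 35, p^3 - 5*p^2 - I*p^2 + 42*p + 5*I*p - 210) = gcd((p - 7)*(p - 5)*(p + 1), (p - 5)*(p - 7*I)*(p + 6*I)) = p - 5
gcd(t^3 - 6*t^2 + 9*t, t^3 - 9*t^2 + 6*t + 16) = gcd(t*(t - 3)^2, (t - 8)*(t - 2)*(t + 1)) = 1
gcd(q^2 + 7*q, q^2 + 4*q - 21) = q + 7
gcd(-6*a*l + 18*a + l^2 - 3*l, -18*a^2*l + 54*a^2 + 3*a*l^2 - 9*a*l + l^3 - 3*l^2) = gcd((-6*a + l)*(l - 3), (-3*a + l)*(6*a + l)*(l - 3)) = l - 3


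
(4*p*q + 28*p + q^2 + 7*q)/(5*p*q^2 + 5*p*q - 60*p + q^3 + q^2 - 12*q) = (4*p*q + 28*p + q^2 + 7*q)/(5*p*q^2 + 5*p*q - 60*p + q^3 + q^2 - 12*q)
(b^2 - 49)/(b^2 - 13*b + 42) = (b + 7)/(b - 6)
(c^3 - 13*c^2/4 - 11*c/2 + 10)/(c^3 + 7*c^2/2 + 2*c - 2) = (4*c^2 - 21*c + 20)/(2*(2*c^2 + 3*c - 2))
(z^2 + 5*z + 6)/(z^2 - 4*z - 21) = (z + 2)/(z - 7)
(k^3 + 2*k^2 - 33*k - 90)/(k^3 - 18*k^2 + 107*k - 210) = (k^2 + 8*k + 15)/(k^2 - 12*k + 35)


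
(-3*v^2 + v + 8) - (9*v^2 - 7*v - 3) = -12*v^2 + 8*v + 11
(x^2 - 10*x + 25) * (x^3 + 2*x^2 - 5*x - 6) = x^5 - 8*x^4 + 94*x^2 - 65*x - 150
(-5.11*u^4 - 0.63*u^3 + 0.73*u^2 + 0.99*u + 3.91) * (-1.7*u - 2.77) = 8.687*u^5 + 15.2257*u^4 + 0.5041*u^3 - 3.7051*u^2 - 9.3893*u - 10.8307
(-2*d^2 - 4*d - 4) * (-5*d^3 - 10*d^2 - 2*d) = 10*d^5 + 40*d^4 + 64*d^3 + 48*d^2 + 8*d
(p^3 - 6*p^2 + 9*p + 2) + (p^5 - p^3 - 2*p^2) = p^5 - 8*p^2 + 9*p + 2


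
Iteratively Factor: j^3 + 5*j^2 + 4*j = (j + 4)*(j^2 + j) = (j + 1)*(j + 4)*(j)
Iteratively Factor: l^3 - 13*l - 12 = (l + 3)*(l^2 - 3*l - 4) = (l + 1)*(l + 3)*(l - 4)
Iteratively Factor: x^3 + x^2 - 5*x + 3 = (x - 1)*(x^2 + 2*x - 3) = (x - 1)*(x + 3)*(x - 1)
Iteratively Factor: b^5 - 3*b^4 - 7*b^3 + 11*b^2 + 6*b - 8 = (b - 4)*(b^4 + b^3 - 3*b^2 - b + 2) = (b - 4)*(b - 1)*(b^3 + 2*b^2 - b - 2) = (b - 4)*(b - 1)*(b + 2)*(b^2 - 1) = (b - 4)*(b - 1)^2*(b + 2)*(b + 1)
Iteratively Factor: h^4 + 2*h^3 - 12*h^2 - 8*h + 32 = (h - 2)*(h^3 + 4*h^2 - 4*h - 16) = (h - 2)^2*(h^2 + 6*h + 8) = (h - 2)^2*(h + 2)*(h + 4)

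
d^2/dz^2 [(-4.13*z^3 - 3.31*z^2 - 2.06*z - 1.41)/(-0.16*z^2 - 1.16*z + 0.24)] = (-2.22044604925031e-16*z^5 - 8.88178419700125e-16*z^4 + 10.30864*z^3 - 5.919552*z^2 + 3.472128*z + 5.4312)/(0.004096*z^6 + 0.089088*z^5 + 0.627456*z^4 + 1.293632*z^3 - 0.941184*z^2 + 0.200448*z - 0.013824)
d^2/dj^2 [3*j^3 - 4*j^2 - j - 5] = 18*j - 8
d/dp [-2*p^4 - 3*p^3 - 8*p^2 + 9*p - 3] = -8*p^3 - 9*p^2 - 16*p + 9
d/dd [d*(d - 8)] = 2*d - 8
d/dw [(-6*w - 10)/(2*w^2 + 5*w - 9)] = 4*(3*w^2 + 10*w + 26)/(4*w^4 + 20*w^3 - 11*w^2 - 90*w + 81)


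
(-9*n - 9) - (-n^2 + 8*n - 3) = n^2 - 17*n - 6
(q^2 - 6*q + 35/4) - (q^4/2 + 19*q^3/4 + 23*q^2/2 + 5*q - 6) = -q^4/2 - 19*q^3/4 - 21*q^2/2 - 11*q + 59/4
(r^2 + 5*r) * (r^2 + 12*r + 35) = r^4 + 17*r^3 + 95*r^2 + 175*r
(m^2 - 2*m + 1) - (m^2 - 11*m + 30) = 9*m - 29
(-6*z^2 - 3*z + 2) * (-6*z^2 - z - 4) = 36*z^4 + 24*z^3 + 15*z^2 + 10*z - 8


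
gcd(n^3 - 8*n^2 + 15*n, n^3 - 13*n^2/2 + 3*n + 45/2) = n^2 - 8*n + 15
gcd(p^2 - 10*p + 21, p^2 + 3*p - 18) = p - 3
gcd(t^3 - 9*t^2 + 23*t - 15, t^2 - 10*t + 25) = t - 5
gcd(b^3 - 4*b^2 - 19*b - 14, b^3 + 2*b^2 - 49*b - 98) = b^2 - 5*b - 14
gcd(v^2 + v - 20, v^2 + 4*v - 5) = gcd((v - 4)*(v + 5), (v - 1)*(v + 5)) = v + 5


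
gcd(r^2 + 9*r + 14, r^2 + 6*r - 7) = r + 7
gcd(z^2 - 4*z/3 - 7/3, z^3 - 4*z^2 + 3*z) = 1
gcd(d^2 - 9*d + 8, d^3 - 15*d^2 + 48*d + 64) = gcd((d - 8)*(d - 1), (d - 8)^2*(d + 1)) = d - 8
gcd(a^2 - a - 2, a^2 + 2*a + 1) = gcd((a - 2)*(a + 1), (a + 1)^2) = a + 1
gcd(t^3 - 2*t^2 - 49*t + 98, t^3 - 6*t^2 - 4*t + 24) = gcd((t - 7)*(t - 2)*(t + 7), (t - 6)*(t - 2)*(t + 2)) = t - 2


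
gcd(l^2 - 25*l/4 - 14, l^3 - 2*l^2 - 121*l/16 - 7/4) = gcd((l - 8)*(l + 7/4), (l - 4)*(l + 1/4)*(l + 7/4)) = l + 7/4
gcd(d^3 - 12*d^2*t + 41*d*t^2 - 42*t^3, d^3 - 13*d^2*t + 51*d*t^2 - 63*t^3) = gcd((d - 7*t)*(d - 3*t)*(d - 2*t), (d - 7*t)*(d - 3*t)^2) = d^2 - 10*d*t + 21*t^2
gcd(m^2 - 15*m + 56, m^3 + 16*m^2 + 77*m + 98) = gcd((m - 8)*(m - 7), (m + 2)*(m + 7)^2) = 1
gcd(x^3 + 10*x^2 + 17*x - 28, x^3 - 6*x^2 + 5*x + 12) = 1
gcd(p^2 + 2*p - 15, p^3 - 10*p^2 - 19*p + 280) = p + 5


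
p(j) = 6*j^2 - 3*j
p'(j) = 12*j - 3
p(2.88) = 41.13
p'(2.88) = 31.56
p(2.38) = 26.85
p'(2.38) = 25.56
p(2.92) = 42.40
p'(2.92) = 32.04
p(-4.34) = 126.03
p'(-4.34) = -55.08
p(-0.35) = 1.78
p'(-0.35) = -7.20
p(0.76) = 1.19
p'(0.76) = 6.12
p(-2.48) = 44.34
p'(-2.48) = -32.76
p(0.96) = 2.65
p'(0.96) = 8.52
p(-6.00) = 234.00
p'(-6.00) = -75.00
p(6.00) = 198.00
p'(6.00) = 69.00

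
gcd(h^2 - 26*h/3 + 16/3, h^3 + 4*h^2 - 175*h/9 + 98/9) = h - 2/3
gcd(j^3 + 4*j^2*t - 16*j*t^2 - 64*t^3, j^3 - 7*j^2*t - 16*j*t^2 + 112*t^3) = -j^2 + 16*t^2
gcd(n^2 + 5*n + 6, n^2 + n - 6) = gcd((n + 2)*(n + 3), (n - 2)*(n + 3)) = n + 3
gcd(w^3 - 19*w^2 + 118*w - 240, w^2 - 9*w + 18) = w - 6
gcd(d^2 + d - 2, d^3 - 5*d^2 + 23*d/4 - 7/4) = d - 1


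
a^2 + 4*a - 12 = (a - 2)*(a + 6)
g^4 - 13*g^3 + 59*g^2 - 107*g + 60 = (g - 5)*(g - 4)*(g - 3)*(g - 1)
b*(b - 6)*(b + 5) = b^3 - b^2 - 30*b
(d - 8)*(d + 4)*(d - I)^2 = d^4 - 4*d^3 - 2*I*d^3 - 33*d^2 + 8*I*d^2 + 4*d + 64*I*d + 32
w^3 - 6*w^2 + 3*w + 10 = (w - 5)*(w - 2)*(w + 1)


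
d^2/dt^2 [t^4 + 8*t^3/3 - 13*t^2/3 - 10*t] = 12*t^2 + 16*t - 26/3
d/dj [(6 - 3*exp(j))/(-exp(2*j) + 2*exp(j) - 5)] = 3*(2*(1 - exp(j))*(exp(j) - 2) + exp(2*j) - 2*exp(j) + 5)*exp(j)/(exp(2*j) - 2*exp(j) + 5)^2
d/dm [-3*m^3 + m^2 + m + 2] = -9*m^2 + 2*m + 1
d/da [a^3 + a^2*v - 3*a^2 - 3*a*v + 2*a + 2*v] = 3*a^2 + 2*a*v - 6*a - 3*v + 2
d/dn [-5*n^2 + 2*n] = 2 - 10*n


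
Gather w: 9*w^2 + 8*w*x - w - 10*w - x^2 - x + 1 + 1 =9*w^2 + w*(8*x - 11) - x^2 - x + 2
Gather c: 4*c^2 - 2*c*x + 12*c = 4*c^2 + c*(12 - 2*x)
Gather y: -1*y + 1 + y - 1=0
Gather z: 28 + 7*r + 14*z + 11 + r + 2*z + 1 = 8*r + 16*z + 40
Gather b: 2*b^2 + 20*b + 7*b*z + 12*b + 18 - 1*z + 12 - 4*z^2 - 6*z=2*b^2 + b*(7*z + 32) - 4*z^2 - 7*z + 30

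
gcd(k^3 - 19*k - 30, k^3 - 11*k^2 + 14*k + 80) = k^2 - 3*k - 10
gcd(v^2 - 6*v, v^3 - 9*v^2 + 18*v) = v^2 - 6*v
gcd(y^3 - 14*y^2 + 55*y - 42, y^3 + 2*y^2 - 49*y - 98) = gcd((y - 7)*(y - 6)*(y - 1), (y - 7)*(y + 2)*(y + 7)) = y - 7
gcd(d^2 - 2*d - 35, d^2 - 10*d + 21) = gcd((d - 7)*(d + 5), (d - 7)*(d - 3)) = d - 7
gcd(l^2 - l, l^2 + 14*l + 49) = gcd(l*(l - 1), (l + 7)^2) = 1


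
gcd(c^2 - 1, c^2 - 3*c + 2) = c - 1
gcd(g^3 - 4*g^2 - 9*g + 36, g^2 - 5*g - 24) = g + 3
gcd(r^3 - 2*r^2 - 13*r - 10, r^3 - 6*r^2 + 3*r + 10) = r^2 - 4*r - 5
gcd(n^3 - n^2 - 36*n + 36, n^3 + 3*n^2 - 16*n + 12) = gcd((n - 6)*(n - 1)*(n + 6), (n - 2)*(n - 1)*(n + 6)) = n^2 + 5*n - 6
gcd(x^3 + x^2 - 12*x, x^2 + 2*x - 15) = x - 3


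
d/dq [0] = 0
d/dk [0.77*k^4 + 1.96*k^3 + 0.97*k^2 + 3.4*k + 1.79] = 3.08*k^3 + 5.88*k^2 + 1.94*k + 3.4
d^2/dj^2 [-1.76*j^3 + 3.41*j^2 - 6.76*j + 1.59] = 6.82 - 10.56*j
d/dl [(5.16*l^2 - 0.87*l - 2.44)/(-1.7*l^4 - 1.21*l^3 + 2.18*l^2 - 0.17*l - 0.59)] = (17.544*l^5 + 1.8066*l^4 - 18.6974*l^3 - 7.8378*l^2 + 4.5496*l + 0.0985)/(2.89*l^8 + 4.114*l^7 - 5.9479*l^6 - 4.6976*l^5 + 7.1698*l^4 + 0.6866*l^3 - 2.5435*l^2 + 0.2006*l + 0.3481)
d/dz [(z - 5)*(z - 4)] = 2*z - 9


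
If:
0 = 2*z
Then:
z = 0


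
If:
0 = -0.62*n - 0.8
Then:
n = -1.29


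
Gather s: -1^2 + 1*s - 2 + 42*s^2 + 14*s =42*s^2 + 15*s - 3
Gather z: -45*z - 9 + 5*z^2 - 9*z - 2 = 5*z^2 - 54*z - 11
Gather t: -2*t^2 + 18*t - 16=-2*t^2 + 18*t - 16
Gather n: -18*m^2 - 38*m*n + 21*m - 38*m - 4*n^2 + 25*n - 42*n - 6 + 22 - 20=-18*m^2 - 17*m - 4*n^2 + n*(-38*m - 17) - 4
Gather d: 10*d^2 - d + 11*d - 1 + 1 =10*d^2 + 10*d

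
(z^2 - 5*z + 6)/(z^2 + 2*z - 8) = (z - 3)/(z + 4)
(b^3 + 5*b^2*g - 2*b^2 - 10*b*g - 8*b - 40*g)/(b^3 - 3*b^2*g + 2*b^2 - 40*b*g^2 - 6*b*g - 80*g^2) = (b - 4)/(b - 8*g)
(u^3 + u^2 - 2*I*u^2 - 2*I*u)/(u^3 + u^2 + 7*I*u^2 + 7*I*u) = (u - 2*I)/(u + 7*I)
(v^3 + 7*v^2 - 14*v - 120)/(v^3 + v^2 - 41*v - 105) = (v^2 + 2*v - 24)/(v^2 - 4*v - 21)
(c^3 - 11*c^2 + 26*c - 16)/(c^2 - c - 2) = (c^2 - 9*c + 8)/(c + 1)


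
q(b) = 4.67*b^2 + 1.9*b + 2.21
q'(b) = 9.34*b + 1.9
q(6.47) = 209.99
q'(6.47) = 62.33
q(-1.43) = 9.04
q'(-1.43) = -11.46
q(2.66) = 40.31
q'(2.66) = 26.74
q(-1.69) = 12.34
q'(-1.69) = -13.88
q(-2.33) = 23.14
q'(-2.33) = -19.86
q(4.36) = 99.27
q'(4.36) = 42.62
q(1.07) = 9.59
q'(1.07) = 11.89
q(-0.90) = 4.28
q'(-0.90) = -6.51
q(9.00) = 397.58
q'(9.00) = 85.96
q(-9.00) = 363.38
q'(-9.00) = -82.16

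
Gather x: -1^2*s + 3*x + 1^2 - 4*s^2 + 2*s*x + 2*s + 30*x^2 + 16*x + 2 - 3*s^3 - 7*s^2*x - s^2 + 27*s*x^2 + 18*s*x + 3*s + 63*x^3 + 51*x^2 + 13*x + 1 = -3*s^3 - 5*s^2 + 4*s + 63*x^3 + x^2*(27*s + 81) + x*(-7*s^2 + 20*s + 32) + 4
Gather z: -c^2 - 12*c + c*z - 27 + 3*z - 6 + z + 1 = -c^2 - 12*c + z*(c + 4) - 32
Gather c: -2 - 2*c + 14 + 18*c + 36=16*c + 48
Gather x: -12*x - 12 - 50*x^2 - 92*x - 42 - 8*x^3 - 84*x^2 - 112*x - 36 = -8*x^3 - 134*x^2 - 216*x - 90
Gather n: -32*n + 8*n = -24*n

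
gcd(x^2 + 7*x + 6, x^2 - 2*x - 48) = x + 6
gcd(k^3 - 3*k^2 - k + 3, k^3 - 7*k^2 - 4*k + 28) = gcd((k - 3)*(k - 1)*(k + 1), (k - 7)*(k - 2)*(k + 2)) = 1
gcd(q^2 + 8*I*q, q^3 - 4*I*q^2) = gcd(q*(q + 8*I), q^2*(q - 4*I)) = q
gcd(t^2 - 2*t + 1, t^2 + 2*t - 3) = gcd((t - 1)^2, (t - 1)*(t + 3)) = t - 1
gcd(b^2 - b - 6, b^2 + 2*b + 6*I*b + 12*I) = b + 2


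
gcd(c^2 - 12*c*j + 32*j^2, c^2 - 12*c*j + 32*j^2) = c^2 - 12*c*j + 32*j^2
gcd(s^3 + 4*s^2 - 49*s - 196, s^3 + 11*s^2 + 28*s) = s^2 + 11*s + 28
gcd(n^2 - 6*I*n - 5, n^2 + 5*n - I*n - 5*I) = n - I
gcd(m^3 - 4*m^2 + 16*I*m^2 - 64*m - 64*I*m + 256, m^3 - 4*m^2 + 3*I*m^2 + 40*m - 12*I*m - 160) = m^2 + m*(-4 + 8*I) - 32*I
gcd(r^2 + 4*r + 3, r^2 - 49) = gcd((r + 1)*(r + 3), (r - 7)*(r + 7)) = 1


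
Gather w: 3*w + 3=3*w + 3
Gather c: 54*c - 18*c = 36*c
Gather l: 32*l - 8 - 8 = 32*l - 16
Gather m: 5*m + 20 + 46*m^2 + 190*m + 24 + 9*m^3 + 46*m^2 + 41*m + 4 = 9*m^3 + 92*m^2 + 236*m + 48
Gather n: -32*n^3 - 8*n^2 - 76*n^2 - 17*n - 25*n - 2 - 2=-32*n^3 - 84*n^2 - 42*n - 4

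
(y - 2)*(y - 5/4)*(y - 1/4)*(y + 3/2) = y^4 - 2*y^3 - 31*y^2/16 + 139*y/32 - 15/16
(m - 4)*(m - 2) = m^2 - 6*m + 8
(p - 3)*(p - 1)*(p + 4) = p^3 - 13*p + 12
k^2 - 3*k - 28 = (k - 7)*(k + 4)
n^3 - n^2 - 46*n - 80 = (n - 8)*(n + 2)*(n + 5)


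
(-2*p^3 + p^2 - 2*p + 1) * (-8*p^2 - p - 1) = 16*p^5 - 6*p^4 + 17*p^3 - 7*p^2 + p - 1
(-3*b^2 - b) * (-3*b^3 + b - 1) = 9*b^5 + 3*b^4 - 3*b^3 + 2*b^2 + b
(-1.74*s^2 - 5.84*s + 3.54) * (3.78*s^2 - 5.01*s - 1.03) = -6.5772*s^4 - 13.3578*s^3 + 44.4318*s^2 - 11.7202*s - 3.6462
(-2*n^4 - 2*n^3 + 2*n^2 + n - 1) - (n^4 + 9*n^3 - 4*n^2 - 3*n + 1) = -3*n^4 - 11*n^3 + 6*n^2 + 4*n - 2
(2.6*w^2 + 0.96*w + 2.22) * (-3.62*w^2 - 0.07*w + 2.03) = -9.412*w^4 - 3.6572*w^3 - 2.8256*w^2 + 1.7934*w + 4.5066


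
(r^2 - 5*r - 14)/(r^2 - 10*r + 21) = (r + 2)/(r - 3)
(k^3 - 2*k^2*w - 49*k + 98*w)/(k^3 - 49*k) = (k - 2*w)/k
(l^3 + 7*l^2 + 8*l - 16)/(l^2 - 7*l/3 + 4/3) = 3*(l^2 + 8*l + 16)/(3*l - 4)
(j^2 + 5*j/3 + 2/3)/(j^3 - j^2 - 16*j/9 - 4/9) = 3*(j + 1)/(3*j^2 - 5*j - 2)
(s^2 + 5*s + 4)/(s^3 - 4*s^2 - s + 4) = (s + 4)/(s^2 - 5*s + 4)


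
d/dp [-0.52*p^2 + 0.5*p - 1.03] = 0.5 - 1.04*p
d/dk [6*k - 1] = 6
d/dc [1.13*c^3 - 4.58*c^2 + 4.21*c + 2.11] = 3.39*c^2 - 9.16*c + 4.21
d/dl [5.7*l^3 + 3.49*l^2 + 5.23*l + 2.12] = 17.1*l^2 + 6.98*l + 5.23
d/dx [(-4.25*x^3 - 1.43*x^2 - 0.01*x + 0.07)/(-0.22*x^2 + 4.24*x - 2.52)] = (0.935*x^4 - 36.04*x^3 + 26.0646*x^2 + 7.238*x - 0.2716)/(0.0484*x^4 - 1.8656*x^3 + 19.0864*x^2 - 21.3696*x + 6.3504)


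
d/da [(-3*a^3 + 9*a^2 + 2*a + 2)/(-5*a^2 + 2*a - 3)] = (15*a^4 - 12*a^3 + 55*a^2 - 34*a - 10)/(25*a^4 - 20*a^3 + 34*a^2 - 12*a + 9)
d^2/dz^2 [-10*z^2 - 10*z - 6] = -20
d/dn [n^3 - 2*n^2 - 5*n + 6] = 3*n^2 - 4*n - 5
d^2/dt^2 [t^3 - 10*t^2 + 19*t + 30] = 6*t - 20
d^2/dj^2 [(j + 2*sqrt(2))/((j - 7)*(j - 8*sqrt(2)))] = 2*(-(j - 7)^2*(j - 8*sqrt(2)) + (j - 7)^2*(j + 2*sqrt(2)) - (j - 7)*(j - 8*sqrt(2))^2 + (j - 7)*(j - 8*sqrt(2))*(j + 2*sqrt(2)) + (j - 8*sqrt(2))^2*(j + 2*sqrt(2)))/((j - 7)^3*(j - 8*sqrt(2))^3)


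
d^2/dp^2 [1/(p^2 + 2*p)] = 2*(-p*(p + 2) + 4*(p + 1)^2)/(p^3*(p + 2)^3)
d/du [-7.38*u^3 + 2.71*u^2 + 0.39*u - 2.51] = -22.14*u^2 + 5.42*u + 0.39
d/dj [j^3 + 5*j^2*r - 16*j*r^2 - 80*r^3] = 3*j^2 + 10*j*r - 16*r^2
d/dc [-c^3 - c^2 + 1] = c*(-3*c - 2)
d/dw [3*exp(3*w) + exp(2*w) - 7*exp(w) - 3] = (9*exp(2*w) + 2*exp(w) - 7)*exp(w)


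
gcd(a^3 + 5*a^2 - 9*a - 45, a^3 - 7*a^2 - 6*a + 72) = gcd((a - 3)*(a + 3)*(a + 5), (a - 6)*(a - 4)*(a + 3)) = a + 3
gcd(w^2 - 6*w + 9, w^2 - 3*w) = w - 3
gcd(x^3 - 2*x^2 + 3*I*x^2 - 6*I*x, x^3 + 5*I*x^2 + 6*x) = x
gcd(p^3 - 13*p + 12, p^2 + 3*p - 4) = p^2 + 3*p - 4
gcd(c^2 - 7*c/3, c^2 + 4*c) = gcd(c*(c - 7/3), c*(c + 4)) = c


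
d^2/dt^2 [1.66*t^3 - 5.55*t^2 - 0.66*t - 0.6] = 9.96*t - 11.1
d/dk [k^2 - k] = 2*k - 1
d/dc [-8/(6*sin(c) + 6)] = 4*cos(c)/(3*(sin(c) + 1)^2)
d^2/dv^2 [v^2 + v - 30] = 2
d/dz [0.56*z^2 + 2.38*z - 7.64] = 1.12*z + 2.38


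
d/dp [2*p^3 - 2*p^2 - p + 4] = 6*p^2 - 4*p - 1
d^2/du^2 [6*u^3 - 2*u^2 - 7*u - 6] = 36*u - 4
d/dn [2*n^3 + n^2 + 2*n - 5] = 6*n^2 + 2*n + 2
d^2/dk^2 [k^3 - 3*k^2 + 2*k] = 6*k - 6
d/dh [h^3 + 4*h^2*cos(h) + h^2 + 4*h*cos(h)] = -4*h^2*sin(h) + 3*h^2 - 4*h*sin(h) + 8*h*cos(h) + 2*h + 4*cos(h)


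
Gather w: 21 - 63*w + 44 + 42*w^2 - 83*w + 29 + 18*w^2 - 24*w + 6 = 60*w^2 - 170*w + 100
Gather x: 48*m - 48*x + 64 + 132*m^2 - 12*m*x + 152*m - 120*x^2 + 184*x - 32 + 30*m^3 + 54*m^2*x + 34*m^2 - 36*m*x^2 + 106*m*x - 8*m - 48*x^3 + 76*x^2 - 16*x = 30*m^3 + 166*m^2 + 192*m - 48*x^3 + x^2*(-36*m - 44) + x*(54*m^2 + 94*m + 120) + 32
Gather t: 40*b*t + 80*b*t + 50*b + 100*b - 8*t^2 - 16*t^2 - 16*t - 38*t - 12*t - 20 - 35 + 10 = 150*b - 24*t^2 + t*(120*b - 66) - 45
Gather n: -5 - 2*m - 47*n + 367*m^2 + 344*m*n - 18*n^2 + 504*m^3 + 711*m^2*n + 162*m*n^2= 504*m^3 + 367*m^2 - 2*m + n^2*(162*m - 18) + n*(711*m^2 + 344*m - 47) - 5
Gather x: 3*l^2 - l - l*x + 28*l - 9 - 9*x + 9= 3*l^2 + 27*l + x*(-l - 9)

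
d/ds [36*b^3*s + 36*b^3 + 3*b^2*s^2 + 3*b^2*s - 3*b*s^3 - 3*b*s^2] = 3*b*(12*b^2 + 2*b*s + b - 3*s^2 - 2*s)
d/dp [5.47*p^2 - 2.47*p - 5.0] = 10.94*p - 2.47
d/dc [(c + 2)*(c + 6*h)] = 2*c + 6*h + 2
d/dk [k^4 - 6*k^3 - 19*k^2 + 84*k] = 4*k^3 - 18*k^2 - 38*k + 84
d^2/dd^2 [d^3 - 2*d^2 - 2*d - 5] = 6*d - 4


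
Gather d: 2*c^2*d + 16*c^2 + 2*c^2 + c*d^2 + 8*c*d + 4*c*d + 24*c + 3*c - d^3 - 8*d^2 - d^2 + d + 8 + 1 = 18*c^2 + 27*c - d^3 + d^2*(c - 9) + d*(2*c^2 + 12*c + 1) + 9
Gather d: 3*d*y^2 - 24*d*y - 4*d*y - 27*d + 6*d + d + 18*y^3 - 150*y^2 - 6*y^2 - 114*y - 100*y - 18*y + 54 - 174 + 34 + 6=d*(3*y^2 - 28*y - 20) + 18*y^3 - 156*y^2 - 232*y - 80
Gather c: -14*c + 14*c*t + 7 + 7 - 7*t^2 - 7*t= c*(14*t - 14) - 7*t^2 - 7*t + 14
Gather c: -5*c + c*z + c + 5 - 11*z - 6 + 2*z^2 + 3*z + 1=c*(z - 4) + 2*z^2 - 8*z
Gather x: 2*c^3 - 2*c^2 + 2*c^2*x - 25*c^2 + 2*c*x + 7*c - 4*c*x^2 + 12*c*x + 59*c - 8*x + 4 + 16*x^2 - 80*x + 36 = 2*c^3 - 27*c^2 + 66*c + x^2*(16 - 4*c) + x*(2*c^2 + 14*c - 88) + 40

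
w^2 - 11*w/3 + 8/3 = (w - 8/3)*(w - 1)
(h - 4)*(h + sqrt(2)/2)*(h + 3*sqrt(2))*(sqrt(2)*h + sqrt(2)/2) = sqrt(2)*h^4 - 7*sqrt(2)*h^3/2 + 7*h^3 - 49*h^2/2 + sqrt(2)*h^2 - 21*sqrt(2)*h/2 - 14*h - 6*sqrt(2)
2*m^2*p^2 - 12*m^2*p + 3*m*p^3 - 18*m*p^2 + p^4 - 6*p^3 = p*(m + p)*(2*m + p)*(p - 6)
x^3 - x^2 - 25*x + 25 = (x - 5)*(x - 1)*(x + 5)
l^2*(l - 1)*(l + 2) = l^4 + l^3 - 2*l^2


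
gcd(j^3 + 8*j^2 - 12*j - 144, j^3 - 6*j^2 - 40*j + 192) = j^2 + 2*j - 24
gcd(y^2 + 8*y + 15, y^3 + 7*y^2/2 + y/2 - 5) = 1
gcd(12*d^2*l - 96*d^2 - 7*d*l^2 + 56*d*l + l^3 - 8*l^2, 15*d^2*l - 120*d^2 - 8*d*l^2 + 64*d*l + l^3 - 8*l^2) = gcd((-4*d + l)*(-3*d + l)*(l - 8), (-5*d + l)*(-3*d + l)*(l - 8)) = 3*d*l - 24*d - l^2 + 8*l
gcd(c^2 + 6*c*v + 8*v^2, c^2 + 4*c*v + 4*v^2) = c + 2*v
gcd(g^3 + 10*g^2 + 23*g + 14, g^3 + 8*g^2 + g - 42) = g + 7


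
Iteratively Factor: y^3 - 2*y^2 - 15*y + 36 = (y + 4)*(y^2 - 6*y + 9) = (y - 3)*(y + 4)*(y - 3)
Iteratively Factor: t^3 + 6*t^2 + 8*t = (t + 4)*(t^2 + 2*t) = (t + 2)*(t + 4)*(t)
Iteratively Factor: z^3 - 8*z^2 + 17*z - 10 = (z - 1)*(z^2 - 7*z + 10) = (z - 2)*(z - 1)*(z - 5)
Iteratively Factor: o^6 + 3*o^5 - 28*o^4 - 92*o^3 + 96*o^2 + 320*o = (o + 4)*(o^5 - o^4 - 24*o^3 + 4*o^2 + 80*o) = (o - 2)*(o + 4)*(o^4 + o^3 - 22*o^2 - 40*o) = (o - 5)*(o - 2)*(o + 4)*(o^3 + 6*o^2 + 8*o) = (o - 5)*(o - 2)*(o + 2)*(o + 4)*(o^2 + 4*o) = o*(o - 5)*(o - 2)*(o + 2)*(o + 4)*(o + 4)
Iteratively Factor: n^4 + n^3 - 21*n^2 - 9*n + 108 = (n - 3)*(n^3 + 4*n^2 - 9*n - 36) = (n - 3)*(n + 3)*(n^2 + n - 12) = (n - 3)^2*(n + 3)*(n + 4)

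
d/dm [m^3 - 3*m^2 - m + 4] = 3*m^2 - 6*m - 1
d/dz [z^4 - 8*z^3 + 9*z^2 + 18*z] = 4*z^3 - 24*z^2 + 18*z + 18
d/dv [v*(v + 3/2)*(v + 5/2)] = 3*v^2 + 8*v + 15/4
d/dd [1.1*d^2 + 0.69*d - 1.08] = 2.2*d + 0.69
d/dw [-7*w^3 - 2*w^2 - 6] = w*(-21*w - 4)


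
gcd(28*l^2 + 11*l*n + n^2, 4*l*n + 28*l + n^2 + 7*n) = 4*l + n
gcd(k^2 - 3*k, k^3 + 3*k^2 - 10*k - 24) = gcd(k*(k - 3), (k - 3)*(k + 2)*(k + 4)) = k - 3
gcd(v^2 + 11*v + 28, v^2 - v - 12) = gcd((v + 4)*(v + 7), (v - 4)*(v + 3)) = 1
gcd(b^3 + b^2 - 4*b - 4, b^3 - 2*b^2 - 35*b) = 1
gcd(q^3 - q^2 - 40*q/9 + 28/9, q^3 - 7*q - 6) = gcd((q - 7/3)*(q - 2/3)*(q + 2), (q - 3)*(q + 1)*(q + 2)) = q + 2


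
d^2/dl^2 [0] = 0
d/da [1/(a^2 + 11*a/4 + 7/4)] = 4*(-8*a - 11)/(4*a^2 + 11*a + 7)^2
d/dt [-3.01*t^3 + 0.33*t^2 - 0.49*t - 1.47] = -9.03*t^2 + 0.66*t - 0.49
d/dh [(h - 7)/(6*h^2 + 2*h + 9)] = (-6*h^2 + 84*h + 23)/(36*h^4 + 24*h^3 + 112*h^2 + 36*h + 81)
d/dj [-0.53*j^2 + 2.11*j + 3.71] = 2.11 - 1.06*j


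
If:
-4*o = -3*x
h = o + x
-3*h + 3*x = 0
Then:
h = 0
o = 0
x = 0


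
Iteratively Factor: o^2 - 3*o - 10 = (o - 5)*(o + 2)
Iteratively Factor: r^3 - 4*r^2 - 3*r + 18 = (r - 3)*(r^2 - r - 6) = (r - 3)^2*(r + 2)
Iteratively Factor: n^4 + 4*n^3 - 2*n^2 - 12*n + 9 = (n + 3)*(n^3 + n^2 - 5*n + 3) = (n - 1)*(n + 3)*(n^2 + 2*n - 3) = (n - 1)^2*(n + 3)*(n + 3)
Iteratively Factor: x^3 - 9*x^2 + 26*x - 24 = (x - 4)*(x^2 - 5*x + 6) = (x - 4)*(x - 2)*(x - 3)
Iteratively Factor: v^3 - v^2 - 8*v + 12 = (v + 3)*(v^2 - 4*v + 4) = (v - 2)*(v + 3)*(v - 2)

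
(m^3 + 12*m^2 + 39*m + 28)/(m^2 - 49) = (m^2 + 5*m + 4)/(m - 7)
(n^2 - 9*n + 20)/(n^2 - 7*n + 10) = (n - 4)/(n - 2)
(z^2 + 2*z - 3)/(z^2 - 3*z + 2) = (z + 3)/(z - 2)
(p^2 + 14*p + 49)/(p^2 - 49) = (p + 7)/(p - 7)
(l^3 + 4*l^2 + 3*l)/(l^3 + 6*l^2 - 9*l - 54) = l*(l + 1)/(l^2 + 3*l - 18)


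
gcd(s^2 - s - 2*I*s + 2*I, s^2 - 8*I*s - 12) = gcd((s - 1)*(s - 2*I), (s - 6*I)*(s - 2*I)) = s - 2*I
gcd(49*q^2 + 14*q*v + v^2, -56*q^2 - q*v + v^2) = 7*q + v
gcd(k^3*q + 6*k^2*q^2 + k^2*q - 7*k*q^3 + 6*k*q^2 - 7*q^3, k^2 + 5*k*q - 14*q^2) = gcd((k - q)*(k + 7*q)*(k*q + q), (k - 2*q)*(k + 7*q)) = k + 7*q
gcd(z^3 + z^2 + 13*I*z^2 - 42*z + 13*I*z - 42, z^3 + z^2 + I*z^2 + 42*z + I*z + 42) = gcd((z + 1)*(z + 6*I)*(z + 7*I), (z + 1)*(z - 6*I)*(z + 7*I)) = z^2 + z*(1 + 7*I) + 7*I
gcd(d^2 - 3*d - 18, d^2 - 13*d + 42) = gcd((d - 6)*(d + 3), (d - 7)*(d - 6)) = d - 6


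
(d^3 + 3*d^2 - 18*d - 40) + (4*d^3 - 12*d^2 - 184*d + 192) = 5*d^3 - 9*d^2 - 202*d + 152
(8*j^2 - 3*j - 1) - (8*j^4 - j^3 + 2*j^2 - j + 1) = -8*j^4 + j^3 + 6*j^2 - 2*j - 2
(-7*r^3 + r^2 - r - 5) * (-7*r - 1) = 49*r^4 + 6*r^2 + 36*r + 5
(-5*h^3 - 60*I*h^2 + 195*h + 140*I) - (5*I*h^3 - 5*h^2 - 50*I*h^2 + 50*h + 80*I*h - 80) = -5*h^3 - 5*I*h^3 + 5*h^2 - 10*I*h^2 + 145*h - 80*I*h + 80 + 140*I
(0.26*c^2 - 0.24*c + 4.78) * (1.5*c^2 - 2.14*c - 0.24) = 0.39*c^4 - 0.9164*c^3 + 7.6212*c^2 - 10.1716*c - 1.1472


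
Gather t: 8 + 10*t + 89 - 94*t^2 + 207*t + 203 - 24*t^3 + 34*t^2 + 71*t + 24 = -24*t^3 - 60*t^2 + 288*t + 324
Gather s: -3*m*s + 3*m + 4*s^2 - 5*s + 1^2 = 3*m + 4*s^2 + s*(-3*m - 5) + 1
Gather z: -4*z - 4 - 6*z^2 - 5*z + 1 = -6*z^2 - 9*z - 3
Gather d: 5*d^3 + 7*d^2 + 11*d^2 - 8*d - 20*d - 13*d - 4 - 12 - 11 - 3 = 5*d^3 + 18*d^2 - 41*d - 30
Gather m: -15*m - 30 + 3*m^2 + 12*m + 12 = 3*m^2 - 3*m - 18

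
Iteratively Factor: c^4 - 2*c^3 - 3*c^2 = (c - 3)*(c^3 + c^2) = c*(c - 3)*(c^2 + c) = c*(c - 3)*(c + 1)*(c)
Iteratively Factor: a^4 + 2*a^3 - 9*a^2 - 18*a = (a + 3)*(a^3 - a^2 - 6*a) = a*(a + 3)*(a^2 - a - 6) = a*(a - 3)*(a + 3)*(a + 2)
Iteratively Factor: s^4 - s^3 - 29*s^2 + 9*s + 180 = (s - 5)*(s^3 + 4*s^2 - 9*s - 36) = (s - 5)*(s + 3)*(s^2 + s - 12) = (s - 5)*(s - 3)*(s + 3)*(s + 4)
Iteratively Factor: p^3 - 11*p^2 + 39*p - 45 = (p - 3)*(p^2 - 8*p + 15) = (p - 5)*(p - 3)*(p - 3)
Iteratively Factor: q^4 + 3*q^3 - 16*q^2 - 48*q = (q - 4)*(q^3 + 7*q^2 + 12*q) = q*(q - 4)*(q^2 + 7*q + 12) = q*(q - 4)*(q + 4)*(q + 3)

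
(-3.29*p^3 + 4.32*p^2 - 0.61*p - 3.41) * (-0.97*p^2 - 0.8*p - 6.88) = 3.1913*p^5 - 1.5584*p^4 + 19.7709*p^3 - 25.9259*p^2 + 6.9248*p + 23.4608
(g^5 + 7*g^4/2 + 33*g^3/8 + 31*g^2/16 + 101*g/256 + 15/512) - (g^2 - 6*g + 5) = g^5 + 7*g^4/2 + 33*g^3/8 + 15*g^2/16 + 1637*g/256 - 2545/512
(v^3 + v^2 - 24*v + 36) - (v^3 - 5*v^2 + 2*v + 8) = 6*v^2 - 26*v + 28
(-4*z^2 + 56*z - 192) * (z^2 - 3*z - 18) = -4*z^4 + 68*z^3 - 288*z^2 - 432*z + 3456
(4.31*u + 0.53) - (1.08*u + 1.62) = 3.23*u - 1.09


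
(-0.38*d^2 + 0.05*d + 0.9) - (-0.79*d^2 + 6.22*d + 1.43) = 0.41*d^2 - 6.17*d - 0.53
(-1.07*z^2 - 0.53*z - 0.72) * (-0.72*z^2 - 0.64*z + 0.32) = 0.7704*z^4 + 1.0664*z^3 + 0.5152*z^2 + 0.2912*z - 0.2304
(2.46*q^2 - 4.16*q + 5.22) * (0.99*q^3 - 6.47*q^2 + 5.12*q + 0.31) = 2.4354*q^5 - 20.0346*q^4 + 44.6782*q^3 - 54.31*q^2 + 25.4368*q + 1.6182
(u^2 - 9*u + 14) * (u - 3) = u^3 - 12*u^2 + 41*u - 42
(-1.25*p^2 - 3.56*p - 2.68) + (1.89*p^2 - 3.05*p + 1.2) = 0.64*p^2 - 6.61*p - 1.48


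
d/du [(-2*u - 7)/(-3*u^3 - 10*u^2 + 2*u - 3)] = (-12*u^3 - 83*u^2 - 140*u + 20)/(9*u^6 + 60*u^5 + 88*u^4 - 22*u^3 + 64*u^2 - 12*u + 9)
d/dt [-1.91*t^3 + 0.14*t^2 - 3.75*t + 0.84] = -5.73*t^2 + 0.28*t - 3.75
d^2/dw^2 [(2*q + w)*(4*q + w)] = 2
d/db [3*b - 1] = 3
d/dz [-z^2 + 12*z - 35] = 12 - 2*z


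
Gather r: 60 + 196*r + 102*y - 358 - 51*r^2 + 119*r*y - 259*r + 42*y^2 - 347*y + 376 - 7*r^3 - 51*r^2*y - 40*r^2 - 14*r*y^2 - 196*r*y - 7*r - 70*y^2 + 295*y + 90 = -7*r^3 + r^2*(-51*y - 91) + r*(-14*y^2 - 77*y - 70) - 28*y^2 + 50*y + 168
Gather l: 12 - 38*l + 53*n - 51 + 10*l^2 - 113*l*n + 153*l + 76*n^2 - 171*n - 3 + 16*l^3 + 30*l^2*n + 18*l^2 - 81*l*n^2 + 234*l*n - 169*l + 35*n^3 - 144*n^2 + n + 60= 16*l^3 + l^2*(30*n + 28) + l*(-81*n^2 + 121*n - 54) + 35*n^3 - 68*n^2 - 117*n + 18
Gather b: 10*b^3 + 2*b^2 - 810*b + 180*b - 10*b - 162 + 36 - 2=10*b^3 + 2*b^2 - 640*b - 128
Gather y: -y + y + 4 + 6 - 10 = 0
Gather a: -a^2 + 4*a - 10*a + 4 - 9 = -a^2 - 6*a - 5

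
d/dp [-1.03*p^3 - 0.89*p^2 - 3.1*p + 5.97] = -3.09*p^2 - 1.78*p - 3.1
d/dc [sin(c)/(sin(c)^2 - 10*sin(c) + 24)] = (cos(c)^2 + 23)*cos(c)/((sin(c) - 6)^2*(sin(c) - 4)^2)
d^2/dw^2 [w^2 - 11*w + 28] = 2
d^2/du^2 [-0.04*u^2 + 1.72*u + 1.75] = -0.0800000000000000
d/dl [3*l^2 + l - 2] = 6*l + 1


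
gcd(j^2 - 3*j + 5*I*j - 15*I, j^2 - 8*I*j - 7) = 1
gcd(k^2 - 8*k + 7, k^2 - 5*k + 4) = k - 1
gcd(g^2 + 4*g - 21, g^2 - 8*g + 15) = g - 3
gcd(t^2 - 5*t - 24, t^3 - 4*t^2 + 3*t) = 1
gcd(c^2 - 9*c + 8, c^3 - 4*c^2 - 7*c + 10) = c - 1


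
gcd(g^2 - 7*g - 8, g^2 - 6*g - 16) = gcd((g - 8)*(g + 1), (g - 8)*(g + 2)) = g - 8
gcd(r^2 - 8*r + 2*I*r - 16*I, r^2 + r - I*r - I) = 1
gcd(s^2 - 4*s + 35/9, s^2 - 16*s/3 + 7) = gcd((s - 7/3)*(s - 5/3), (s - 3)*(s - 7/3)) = s - 7/3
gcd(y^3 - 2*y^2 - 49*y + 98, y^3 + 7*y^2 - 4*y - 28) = y^2 + 5*y - 14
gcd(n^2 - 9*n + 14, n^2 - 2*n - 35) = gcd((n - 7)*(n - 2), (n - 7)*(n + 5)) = n - 7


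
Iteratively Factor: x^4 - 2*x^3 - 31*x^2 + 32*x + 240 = (x + 4)*(x^3 - 6*x^2 - 7*x + 60) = (x + 3)*(x + 4)*(x^2 - 9*x + 20) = (x - 5)*(x + 3)*(x + 4)*(x - 4)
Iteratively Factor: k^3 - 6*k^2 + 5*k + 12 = (k + 1)*(k^2 - 7*k + 12) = (k - 4)*(k + 1)*(k - 3)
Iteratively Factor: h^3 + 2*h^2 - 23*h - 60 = (h - 5)*(h^2 + 7*h + 12) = (h - 5)*(h + 4)*(h + 3)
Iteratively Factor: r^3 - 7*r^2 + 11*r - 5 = (r - 5)*(r^2 - 2*r + 1) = (r - 5)*(r - 1)*(r - 1)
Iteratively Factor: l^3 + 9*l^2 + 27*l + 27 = (l + 3)*(l^2 + 6*l + 9) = (l + 3)^2*(l + 3)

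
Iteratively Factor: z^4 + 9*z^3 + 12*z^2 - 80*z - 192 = (z - 3)*(z^3 + 12*z^2 + 48*z + 64) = (z - 3)*(z + 4)*(z^2 + 8*z + 16) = (z - 3)*(z + 4)^2*(z + 4)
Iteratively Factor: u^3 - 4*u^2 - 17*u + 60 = (u + 4)*(u^2 - 8*u + 15) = (u - 3)*(u + 4)*(u - 5)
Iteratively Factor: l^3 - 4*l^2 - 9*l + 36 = (l - 3)*(l^2 - l - 12) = (l - 3)*(l + 3)*(l - 4)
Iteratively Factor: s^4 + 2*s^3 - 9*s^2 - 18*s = (s + 2)*(s^3 - 9*s) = (s + 2)*(s + 3)*(s^2 - 3*s) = (s - 3)*(s + 2)*(s + 3)*(s)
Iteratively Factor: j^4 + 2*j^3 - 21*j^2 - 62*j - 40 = (j + 4)*(j^3 - 2*j^2 - 13*j - 10) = (j + 1)*(j + 4)*(j^2 - 3*j - 10) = (j - 5)*(j + 1)*(j + 4)*(j + 2)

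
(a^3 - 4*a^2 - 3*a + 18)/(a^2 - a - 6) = a - 3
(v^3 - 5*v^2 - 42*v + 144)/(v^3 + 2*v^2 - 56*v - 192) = (v - 3)/(v + 4)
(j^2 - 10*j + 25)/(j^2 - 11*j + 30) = (j - 5)/(j - 6)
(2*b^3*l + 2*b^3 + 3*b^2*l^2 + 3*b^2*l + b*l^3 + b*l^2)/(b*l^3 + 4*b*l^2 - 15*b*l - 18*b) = (2*b^2 + 3*b*l + l^2)/(l^2 + 3*l - 18)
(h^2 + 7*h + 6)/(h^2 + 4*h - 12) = (h + 1)/(h - 2)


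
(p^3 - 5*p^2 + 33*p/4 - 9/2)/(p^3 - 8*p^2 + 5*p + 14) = (p^2 - 3*p + 9/4)/(p^2 - 6*p - 7)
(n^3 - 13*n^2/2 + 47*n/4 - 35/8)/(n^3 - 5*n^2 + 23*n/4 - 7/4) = (n - 5/2)/(n - 1)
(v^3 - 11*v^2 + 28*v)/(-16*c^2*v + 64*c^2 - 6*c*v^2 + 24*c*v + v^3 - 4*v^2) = v*(v - 7)/(-16*c^2 - 6*c*v + v^2)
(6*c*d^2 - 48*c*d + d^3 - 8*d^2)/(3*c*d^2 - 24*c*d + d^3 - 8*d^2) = (6*c + d)/(3*c + d)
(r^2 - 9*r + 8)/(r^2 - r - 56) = (r - 1)/(r + 7)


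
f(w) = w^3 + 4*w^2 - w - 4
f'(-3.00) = 2.00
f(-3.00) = 8.00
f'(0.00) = -1.00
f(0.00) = -4.00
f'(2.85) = 46.17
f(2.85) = 48.79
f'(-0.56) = -4.54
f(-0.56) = -2.36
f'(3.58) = 66.09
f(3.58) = 89.57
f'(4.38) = 91.59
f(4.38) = 152.39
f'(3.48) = 63.17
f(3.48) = 83.11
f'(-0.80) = -5.48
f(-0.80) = -1.15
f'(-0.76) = -5.35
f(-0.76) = -1.37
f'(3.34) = 59.19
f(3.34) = 74.54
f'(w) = 3*w^2 + 8*w - 1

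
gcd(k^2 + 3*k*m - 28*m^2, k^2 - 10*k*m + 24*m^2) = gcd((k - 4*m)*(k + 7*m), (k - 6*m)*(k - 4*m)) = k - 4*m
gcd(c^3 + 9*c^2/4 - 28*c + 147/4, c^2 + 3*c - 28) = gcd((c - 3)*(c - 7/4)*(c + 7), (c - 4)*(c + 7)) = c + 7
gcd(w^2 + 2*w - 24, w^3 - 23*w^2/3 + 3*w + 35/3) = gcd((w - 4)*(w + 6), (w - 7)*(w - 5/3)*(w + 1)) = 1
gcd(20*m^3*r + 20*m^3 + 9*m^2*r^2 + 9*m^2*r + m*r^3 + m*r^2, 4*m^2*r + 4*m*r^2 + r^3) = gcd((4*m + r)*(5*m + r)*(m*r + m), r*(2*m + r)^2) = 1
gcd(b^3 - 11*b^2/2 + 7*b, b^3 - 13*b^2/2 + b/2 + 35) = b - 7/2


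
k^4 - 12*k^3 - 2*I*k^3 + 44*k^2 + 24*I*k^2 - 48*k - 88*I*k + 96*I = (k - 6)*(k - 4)*(k - 2)*(k - 2*I)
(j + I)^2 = j^2 + 2*I*j - 1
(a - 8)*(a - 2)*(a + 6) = a^3 - 4*a^2 - 44*a + 96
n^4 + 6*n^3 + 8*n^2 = n^2*(n + 2)*(n + 4)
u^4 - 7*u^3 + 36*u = u*(u - 6)*(u - 3)*(u + 2)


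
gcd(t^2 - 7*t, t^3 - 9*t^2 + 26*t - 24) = 1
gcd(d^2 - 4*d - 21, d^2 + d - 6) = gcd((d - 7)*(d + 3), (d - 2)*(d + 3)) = d + 3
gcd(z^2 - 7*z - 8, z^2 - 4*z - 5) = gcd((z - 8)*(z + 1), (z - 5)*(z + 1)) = z + 1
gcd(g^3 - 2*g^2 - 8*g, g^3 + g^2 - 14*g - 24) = g^2 - 2*g - 8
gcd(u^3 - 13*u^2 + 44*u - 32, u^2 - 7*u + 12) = u - 4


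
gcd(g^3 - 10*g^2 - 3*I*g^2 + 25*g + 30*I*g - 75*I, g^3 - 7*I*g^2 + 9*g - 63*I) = g - 3*I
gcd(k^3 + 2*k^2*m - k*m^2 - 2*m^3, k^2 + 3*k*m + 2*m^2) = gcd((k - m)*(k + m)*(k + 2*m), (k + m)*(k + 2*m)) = k^2 + 3*k*m + 2*m^2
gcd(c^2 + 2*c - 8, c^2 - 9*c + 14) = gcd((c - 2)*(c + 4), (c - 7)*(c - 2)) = c - 2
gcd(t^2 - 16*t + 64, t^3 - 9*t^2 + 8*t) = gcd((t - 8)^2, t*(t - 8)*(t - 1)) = t - 8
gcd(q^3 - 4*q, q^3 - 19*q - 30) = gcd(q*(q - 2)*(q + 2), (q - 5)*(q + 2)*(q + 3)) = q + 2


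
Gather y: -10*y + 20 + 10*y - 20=0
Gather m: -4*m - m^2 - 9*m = -m^2 - 13*m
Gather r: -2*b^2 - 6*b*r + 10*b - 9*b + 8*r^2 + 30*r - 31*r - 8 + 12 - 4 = -2*b^2 + b + 8*r^2 + r*(-6*b - 1)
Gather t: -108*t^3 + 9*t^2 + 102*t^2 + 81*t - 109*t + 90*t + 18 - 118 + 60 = -108*t^3 + 111*t^2 + 62*t - 40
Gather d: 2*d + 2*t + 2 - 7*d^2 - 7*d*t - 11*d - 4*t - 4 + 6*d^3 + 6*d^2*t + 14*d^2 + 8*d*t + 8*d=6*d^3 + d^2*(6*t + 7) + d*(t - 1) - 2*t - 2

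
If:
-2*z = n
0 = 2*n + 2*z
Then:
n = 0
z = 0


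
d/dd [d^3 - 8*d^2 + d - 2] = 3*d^2 - 16*d + 1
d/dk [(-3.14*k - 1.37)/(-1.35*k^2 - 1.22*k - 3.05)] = (-4.239*k^2 - 3.699*k + 7.9056)/(1.8225*k^4 + 3.294*k^3 + 9.7234*k^2 + 7.442*k + 9.3025)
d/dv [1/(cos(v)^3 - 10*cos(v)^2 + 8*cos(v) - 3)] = (3*cos(v)^2 - 20*cos(v) + 8)*sin(v)/(cos(v)^3 - 10*cos(v)^2 + 8*cos(v) - 3)^2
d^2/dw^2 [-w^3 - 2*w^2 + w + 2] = -6*w - 4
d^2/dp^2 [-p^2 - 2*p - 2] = -2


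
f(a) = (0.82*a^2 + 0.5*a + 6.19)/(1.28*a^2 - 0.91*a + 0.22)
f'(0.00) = 118.65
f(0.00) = 28.14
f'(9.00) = -0.03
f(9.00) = 0.81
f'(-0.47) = 14.69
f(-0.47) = 6.59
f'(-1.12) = 2.64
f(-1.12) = 2.34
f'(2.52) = -1.15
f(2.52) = 2.09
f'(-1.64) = 1.03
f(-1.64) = 1.47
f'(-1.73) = 0.90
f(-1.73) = 1.38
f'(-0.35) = 22.74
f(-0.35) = 8.80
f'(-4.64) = 0.05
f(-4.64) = 0.67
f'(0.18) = 305.10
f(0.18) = 64.57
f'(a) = (0.91 - 2.56*a)*(0.82*a^2 + 0.5*a + 6.19)/(1.28*a^2 - 0.91*a + 0.22)^2 + (1.64*a + 0.5)/(1.28*a^2 - 0.91*a + 0.22) = (-1.3862*a^2 - 15.4856*a + 5.7429)/(1.6384*a^4 - 2.3296*a^3 + 1.3913*a^2 - 0.4004*a + 0.0484)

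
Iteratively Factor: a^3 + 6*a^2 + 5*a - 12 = (a - 1)*(a^2 + 7*a + 12) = (a - 1)*(a + 4)*(a + 3)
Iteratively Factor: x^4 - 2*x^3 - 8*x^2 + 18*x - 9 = (x - 1)*(x^3 - x^2 - 9*x + 9) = (x - 1)*(x + 3)*(x^2 - 4*x + 3) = (x - 3)*(x - 1)*(x + 3)*(x - 1)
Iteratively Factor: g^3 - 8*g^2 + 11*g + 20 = (g - 5)*(g^2 - 3*g - 4) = (g - 5)*(g + 1)*(g - 4)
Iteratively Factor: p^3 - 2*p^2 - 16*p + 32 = (p - 2)*(p^2 - 16) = (p - 2)*(p + 4)*(p - 4)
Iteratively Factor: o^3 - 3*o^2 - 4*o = (o + 1)*(o^2 - 4*o) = (o - 4)*(o + 1)*(o)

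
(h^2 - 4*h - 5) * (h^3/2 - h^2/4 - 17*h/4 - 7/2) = h^5/2 - 9*h^4/4 - 23*h^3/4 + 59*h^2/4 + 141*h/4 + 35/2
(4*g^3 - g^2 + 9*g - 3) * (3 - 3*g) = -12*g^4 + 15*g^3 - 30*g^2 + 36*g - 9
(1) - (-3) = 4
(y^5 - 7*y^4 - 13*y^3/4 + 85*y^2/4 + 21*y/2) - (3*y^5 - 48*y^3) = -2*y^5 - 7*y^4 + 179*y^3/4 + 85*y^2/4 + 21*y/2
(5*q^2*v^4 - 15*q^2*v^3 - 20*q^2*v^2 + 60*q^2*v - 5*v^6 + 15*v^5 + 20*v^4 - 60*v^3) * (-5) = -25*q^2*v^4 + 75*q^2*v^3 + 100*q^2*v^2 - 300*q^2*v + 25*v^6 - 75*v^5 - 100*v^4 + 300*v^3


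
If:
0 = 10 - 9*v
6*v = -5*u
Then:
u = -4/3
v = 10/9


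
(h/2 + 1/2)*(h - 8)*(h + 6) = h^3/2 - h^2/2 - 25*h - 24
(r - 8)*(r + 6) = r^2 - 2*r - 48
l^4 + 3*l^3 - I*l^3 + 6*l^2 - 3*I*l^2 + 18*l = l*(l + 3)*(l - 3*I)*(l + 2*I)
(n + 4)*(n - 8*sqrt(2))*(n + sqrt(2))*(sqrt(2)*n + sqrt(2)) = sqrt(2)*n^4 - 14*n^3 + 5*sqrt(2)*n^3 - 70*n^2 - 12*sqrt(2)*n^2 - 80*sqrt(2)*n - 56*n - 64*sqrt(2)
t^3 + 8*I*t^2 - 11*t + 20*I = (t - I)*(t + 4*I)*(t + 5*I)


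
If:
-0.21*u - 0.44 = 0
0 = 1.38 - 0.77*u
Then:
No Solution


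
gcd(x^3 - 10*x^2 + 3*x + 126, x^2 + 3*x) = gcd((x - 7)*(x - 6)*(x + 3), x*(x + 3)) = x + 3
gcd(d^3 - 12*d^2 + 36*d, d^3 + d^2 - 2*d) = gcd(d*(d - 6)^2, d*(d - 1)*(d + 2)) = d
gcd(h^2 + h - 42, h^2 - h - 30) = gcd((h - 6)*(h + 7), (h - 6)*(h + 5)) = h - 6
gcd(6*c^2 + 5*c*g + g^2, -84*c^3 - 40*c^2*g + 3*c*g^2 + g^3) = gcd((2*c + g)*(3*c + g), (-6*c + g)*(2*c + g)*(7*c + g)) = 2*c + g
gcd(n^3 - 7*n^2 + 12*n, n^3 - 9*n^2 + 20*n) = n^2 - 4*n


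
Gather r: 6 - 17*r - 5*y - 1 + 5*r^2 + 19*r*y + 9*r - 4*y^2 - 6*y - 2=5*r^2 + r*(19*y - 8) - 4*y^2 - 11*y + 3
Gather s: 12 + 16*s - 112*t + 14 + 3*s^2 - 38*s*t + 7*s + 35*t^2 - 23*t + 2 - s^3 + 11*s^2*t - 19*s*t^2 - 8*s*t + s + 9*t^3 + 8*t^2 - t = -s^3 + s^2*(11*t + 3) + s*(-19*t^2 - 46*t + 24) + 9*t^3 + 43*t^2 - 136*t + 28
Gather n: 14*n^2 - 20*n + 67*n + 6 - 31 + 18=14*n^2 + 47*n - 7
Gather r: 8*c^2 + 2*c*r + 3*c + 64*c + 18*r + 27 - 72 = 8*c^2 + 67*c + r*(2*c + 18) - 45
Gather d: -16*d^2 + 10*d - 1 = -16*d^2 + 10*d - 1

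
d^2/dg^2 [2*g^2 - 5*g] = 4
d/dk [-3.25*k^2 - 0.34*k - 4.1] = -6.5*k - 0.34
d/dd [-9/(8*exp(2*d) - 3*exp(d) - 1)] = (144*exp(d) - 27)*exp(d)/(-8*exp(2*d) + 3*exp(d) + 1)^2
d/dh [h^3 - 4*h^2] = h*(3*h - 8)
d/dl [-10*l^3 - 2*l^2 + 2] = 2*l*(-15*l - 2)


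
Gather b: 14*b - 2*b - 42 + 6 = 12*b - 36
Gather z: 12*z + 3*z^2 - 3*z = 3*z^2 + 9*z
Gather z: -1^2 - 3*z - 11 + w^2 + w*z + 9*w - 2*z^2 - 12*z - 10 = w^2 + 9*w - 2*z^2 + z*(w - 15) - 22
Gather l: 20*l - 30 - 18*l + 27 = 2*l - 3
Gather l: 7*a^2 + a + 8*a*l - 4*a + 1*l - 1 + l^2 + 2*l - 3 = 7*a^2 - 3*a + l^2 + l*(8*a + 3) - 4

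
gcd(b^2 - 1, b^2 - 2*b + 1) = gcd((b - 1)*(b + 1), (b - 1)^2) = b - 1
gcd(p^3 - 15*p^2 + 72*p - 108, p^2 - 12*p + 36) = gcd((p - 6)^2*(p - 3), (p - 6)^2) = p^2 - 12*p + 36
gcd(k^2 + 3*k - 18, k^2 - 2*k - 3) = k - 3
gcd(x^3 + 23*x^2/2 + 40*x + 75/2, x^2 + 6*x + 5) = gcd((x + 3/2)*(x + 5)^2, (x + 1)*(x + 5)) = x + 5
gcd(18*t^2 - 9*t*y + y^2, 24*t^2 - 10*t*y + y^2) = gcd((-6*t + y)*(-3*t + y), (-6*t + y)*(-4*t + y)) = -6*t + y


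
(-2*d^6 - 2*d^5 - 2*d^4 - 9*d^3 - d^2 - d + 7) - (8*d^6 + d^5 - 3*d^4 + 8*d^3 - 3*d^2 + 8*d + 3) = -10*d^6 - 3*d^5 + d^4 - 17*d^3 + 2*d^2 - 9*d + 4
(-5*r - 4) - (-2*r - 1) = -3*r - 3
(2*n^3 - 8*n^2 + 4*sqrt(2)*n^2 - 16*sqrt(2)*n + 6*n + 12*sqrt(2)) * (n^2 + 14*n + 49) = 2*n^5 + 4*sqrt(2)*n^4 + 20*n^4 - 8*n^3 + 40*sqrt(2)*n^3 - 308*n^2 - 16*sqrt(2)*n^2 - 616*sqrt(2)*n + 294*n + 588*sqrt(2)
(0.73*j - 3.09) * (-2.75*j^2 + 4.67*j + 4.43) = -2.0075*j^3 + 11.9066*j^2 - 11.1964*j - 13.6887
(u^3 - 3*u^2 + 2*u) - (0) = u^3 - 3*u^2 + 2*u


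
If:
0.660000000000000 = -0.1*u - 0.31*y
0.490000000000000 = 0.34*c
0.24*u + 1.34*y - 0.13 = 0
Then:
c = 1.44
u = -15.52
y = 2.88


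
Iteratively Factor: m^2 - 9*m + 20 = (m - 5)*(m - 4)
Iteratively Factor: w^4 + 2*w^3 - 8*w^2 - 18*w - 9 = (w + 1)*(w^3 + w^2 - 9*w - 9) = (w + 1)^2*(w^2 - 9) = (w - 3)*(w + 1)^2*(w + 3)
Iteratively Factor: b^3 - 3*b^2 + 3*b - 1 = (b - 1)*(b^2 - 2*b + 1) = (b - 1)^2*(b - 1)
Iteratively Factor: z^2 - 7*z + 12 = (z - 3)*(z - 4)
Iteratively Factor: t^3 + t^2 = (t)*(t^2 + t) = t^2*(t + 1)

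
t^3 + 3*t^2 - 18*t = t*(t - 3)*(t + 6)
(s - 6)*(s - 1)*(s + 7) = s^3 - 43*s + 42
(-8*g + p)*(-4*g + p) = 32*g^2 - 12*g*p + p^2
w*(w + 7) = w^2 + 7*w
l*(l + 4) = l^2 + 4*l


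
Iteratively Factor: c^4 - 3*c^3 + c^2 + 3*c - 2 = (c + 1)*(c^3 - 4*c^2 + 5*c - 2) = (c - 2)*(c + 1)*(c^2 - 2*c + 1) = (c - 2)*(c - 1)*(c + 1)*(c - 1)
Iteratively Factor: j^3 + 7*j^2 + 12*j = (j + 4)*(j^2 + 3*j) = (j + 3)*(j + 4)*(j)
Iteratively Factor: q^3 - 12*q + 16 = (q - 2)*(q^2 + 2*q - 8) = (q - 2)*(q + 4)*(q - 2)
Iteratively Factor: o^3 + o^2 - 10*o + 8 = (o + 4)*(o^2 - 3*o + 2) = (o - 1)*(o + 4)*(o - 2)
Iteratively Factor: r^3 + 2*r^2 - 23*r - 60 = (r + 4)*(r^2 - 2*r - 15) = (r - 5)*(r + 4)*(r + 3)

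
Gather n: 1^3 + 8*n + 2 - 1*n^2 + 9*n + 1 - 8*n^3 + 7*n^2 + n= -8*n^3 + 6*n^2 + 18*n + 4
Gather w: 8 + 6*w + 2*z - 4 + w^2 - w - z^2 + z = w^2 + 5*w - z^2 + 3*z + 4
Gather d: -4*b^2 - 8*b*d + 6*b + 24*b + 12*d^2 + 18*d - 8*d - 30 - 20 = -4*b^2 + 30*b + 12*d^2 + d*(10 - 8*b) - 50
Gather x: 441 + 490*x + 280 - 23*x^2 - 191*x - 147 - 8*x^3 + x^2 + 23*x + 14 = -8*x^3 - 22*x^2 + 322*x + 588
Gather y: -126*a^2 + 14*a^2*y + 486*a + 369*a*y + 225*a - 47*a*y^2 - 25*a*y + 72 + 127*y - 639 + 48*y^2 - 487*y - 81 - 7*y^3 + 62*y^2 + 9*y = -126*a^2 + 711*a - 7*y^3 + y^2*(110 - 47*a) + y*(14*a^2 + 344*a - 351) - 648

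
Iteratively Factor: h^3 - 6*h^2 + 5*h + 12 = (h + 1)*(h^2 - 7*h + 12) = (h - 3)*(h + 1)*(h - 4)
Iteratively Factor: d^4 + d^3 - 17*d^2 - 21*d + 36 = (d - 4)*(d^3 + 5*d^2 + 3*d - 9) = (d - 4)*(d + 3)*(d^2 + 2*d - 3) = (d - 4)*(d + 3)^2*(d - 1)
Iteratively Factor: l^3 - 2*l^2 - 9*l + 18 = (l - 2)*(l^2 - 9) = (l - 3)*(l - 2)*(l + 3)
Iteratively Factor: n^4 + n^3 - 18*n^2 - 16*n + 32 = (n - 4)*(n^3 + 5*n^2 + 2*n - 8) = (n - 4)*(n + 2)*(n^2 + 3*n - 4) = (n - 4)*(n - 1)*(n + 2)*(n + 4)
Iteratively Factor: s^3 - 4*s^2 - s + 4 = (s - 4)*(s^2 - 1) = (s - 4)*(s + 1)*(s - 1)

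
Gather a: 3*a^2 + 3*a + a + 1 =3*a^2 + 4*a + 1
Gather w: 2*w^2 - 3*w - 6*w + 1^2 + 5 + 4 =2*w^2 - 9*w + 10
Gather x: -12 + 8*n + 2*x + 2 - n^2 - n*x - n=-n^2 + 7*n + x*(2 - n) - 10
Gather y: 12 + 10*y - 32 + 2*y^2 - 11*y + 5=2*y^2 - y - 15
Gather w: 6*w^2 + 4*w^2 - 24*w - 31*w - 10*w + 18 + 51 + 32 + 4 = 10*w^2 - 65*w + 105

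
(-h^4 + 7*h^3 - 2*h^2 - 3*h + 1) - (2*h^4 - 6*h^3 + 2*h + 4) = -3*h^4 + 13*h^3 - 2*h^2 - 5*h - 3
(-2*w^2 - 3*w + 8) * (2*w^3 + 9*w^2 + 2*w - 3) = -4*w^5 - 24*w^4 - 15*w^3 + 72*w^2 + 25*w - 24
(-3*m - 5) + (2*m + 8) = 3 - m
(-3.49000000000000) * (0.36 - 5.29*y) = 18.4621*y - 1.2564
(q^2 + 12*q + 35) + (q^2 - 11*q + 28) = 2*q^2 + q + 63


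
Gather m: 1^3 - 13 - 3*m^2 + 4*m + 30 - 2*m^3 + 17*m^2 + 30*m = -2*m^3 + 14*m^2 + 34*m + 18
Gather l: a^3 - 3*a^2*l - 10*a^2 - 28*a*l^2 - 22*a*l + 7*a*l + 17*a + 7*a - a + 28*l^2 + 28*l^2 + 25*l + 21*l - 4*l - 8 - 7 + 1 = a^3 - 10*a^2 + 23*a + l^2*(56 - 28*a) + l*(-3*a^2 - 15*a + 42) - 14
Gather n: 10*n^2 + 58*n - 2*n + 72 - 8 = 10*n^2 + 56*n + 64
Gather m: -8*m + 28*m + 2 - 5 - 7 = 20*m - 10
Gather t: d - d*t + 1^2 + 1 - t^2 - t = d - t^2 + t*(-d - 1) + 2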